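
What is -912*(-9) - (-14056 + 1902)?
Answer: 20362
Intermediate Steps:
-912*(-9) - (-14056 + 1902) = 8208 - 1*(-12154) = 8208 + 12154 = 20362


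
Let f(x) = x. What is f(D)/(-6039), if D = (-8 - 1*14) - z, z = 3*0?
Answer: 2/549 ≈ 0.0036430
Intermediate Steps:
z = 0
D = -22 (D = (-8 - 1*14) - 1*0 = (-8 - 14) + 0 = -22 + 0 = -22)
f(D)/(-6039) = -22/(-6039) = -22*(-1/6039) = 2/549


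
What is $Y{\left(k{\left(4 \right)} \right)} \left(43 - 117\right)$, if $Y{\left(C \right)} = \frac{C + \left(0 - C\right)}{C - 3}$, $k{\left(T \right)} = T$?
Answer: $0$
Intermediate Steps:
$Y{\left(C \right)} = 0$ ($Y{\left(C \right)} = \frac{C - C}{-3 + C} = \frac{0}{-3 + C} = 0$)
$Y{\left(k{\left(4 \right)} \right)} \left(43 - 117\right) = 0 \left(43 - 117\right) = 0 \left(-74\right) = 0$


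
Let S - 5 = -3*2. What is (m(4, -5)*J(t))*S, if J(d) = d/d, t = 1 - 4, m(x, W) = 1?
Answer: -1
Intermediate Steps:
S = -1 (S = 5 - 3*2 = 5 - 6 = -1)
t = -3
J(d) = 1
(m(4, -5)*J(t))*S = (1*1)*(-1) = 1*(-1) = -1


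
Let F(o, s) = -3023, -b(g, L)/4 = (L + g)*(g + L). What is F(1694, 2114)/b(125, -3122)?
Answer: 3023/35928036 ≈ 8.4140e-5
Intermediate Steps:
b(g, L) = -4*(L + g)² (b(g, L) = -4*(L + g)*(g + L) = -4*(L + g)*(L + g) = -4*(L + g)²)
F(1694, 2114)/b(125, -3122) = -3023*(-1/(4*(-3122 + 125)²)) = -3023/((-4*(-2997)²)) = -3023/((-4*8982009)) = -3023/(-35928036) = -3023*(-1/35928036) = 3023/35928036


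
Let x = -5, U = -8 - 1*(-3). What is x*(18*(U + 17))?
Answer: -1080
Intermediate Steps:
U = -5 (U = -8 + 3 = -5)
x*(18*(U + 17)) = -90*(-5 + 17) = -90*12 = -5*216 = -1080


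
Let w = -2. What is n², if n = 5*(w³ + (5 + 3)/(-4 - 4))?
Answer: 2025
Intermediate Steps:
n = -45 (n = 5*((-2)³ + (5 + 3)/(-4 - 4)) = 5*(-8 + 8/(-8)) = 5*(-8 + 8*(-⅛)) = 5*(-8 - 1) = 5*(-9) = -45)
n² = (-45)² = 2025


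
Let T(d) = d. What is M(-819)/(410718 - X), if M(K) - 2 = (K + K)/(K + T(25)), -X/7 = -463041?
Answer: -1613/1123735893 ≈ -1.4354e-6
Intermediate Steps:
X = 3241287 (X = -7*(-463041) = 3241287)
M(K) = 2 + 2*K/(25 + K) (M(K) = 2 + (K + K)/(K + 25) = 2 + (2*K)/(25 + K) = 2 + 2*K/(25 + K))
M(-819)/(410718 - X) = (2*(25 + 2*(-819))/(25 - 819))/(410718 - 1*3241287) = (2*(25 - 1638)/(-794))/(410718 - 3241287) = (2*(-1/794)*(-1613))/(-2830569) = (1613/397)*(-1/2830569) = -1613/1123735893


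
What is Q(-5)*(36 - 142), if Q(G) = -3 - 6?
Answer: 954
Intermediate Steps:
Q(G) = -9
Q(-5)*(36 - 142) = -9*(36 - 142) = -9*(-106) = 954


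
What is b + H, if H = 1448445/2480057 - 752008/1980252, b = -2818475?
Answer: -51648948524051012/18325141173 ≈ -2.8185e+6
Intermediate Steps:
H = 3743520163/18325141173 (H = 1448445*(1/2480057) - 752008*1/1980252 = 1448445/2480057 - 2806/7389 = 3743520163/18325141173 ≈ 0.20428)
b + H = -2818475 + 3743520163/18325141173 = -51648948524051012/18325141173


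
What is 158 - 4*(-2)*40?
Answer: 478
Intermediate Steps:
158 - 4*(-2)*40 = 158 + 8*40 = 158 + 320 = 478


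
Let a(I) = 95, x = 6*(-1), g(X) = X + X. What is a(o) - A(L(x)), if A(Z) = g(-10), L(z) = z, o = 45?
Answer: 115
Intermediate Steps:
g(X) = 2*X
x = -6
A(Z) = -20 (A(Z) = 2*(-10) = -20)
a(o) - A(L(x)) = 95 - 1*(-20) = 95 + 20 = 115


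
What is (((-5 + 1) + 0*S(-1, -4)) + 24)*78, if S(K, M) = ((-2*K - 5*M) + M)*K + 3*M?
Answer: 1560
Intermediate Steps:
S(K, M) = 3*M + K*(-4*M - 2*K) (S(K, M) = ((-5*M - 2*K) + M)*K + 3*M = (-4*M - 2*K)*K + 3*M = K*(-4*M - 2*K) + 3*M = 3*M + K*(-4*M - 2*K))
(((-5 + 1) + 0*S(-1, -4)) + 24)*78 = (((-5 + 1) + 0*(-2*(-1)² + 3*(-4) - 4*(-1)*(-4))) + 24)*78 = ((-4 + 0*(-2*1 - 12 - 16)) + 24)*78 = ((-4 + 0*(-2 - 12 - 16)) + 24)*78 = ((-4 + 0*(-30)) + 24)*78 = ((-4 + 0) + 24)*78 = (-4 + 24)*78 = 20*78 = 1560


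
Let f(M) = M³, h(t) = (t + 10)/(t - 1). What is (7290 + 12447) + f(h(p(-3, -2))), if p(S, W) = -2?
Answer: 532387/27 ≈ 19718.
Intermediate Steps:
h(t) = (10 + t)/(-1 + t)
(7290 + 12447) + f(h(p(-3, -2))) = (7290 + 12447) + ((10 - 2)/(-1 - 2))³ = 19737 + (8/(-3))³ = 19737 + (-⅓*8)³ = 19737 + (-8/3)³ = 19737 - 512/27 = 532387/27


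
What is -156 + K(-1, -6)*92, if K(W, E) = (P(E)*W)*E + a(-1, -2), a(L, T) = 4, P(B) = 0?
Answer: 212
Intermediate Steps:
K(W, E) = 4 (K(W, E) = (0*W)*E + 4 = 0*E + 4 = 0 + 4 = 4)
-156 + K(-1, -6)*92 = -156 + 4*92 = -156 + 368 = 212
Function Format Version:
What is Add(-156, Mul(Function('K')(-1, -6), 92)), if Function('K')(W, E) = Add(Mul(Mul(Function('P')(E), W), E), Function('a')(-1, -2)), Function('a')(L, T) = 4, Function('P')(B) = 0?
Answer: 212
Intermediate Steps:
Function('K')(W, E) = 4 (Function('K')(W, E) = Add(Mul(Mul(0, W), E), 4) = Add(Mul(0, E), 4) = Add(0, 4) = 4)
Add(-156, Mul(Function('K')(-1, -6), 92)) = Add(-156, Mul(4, 92)) = Add(-156, 368) = 212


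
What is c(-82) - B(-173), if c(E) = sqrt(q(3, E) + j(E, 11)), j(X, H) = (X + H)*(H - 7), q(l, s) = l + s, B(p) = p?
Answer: 173 + 11*I*sqrt(3) ≈ 173.0 + 19.053*I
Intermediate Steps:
j(X, H) = (-7 + H)*(H + X) (j(X, H) = (H + X)*(-7 + H) = (-7 + H)*(H + X))
c(E) = sqrt(47 + 5*E) (c(E) = sqrt((3 + E) + (11**2 - 7*11 - 7*E + 11*E)) = sqrt((3 + E) + (121 - 77 - 7*E + 11*E)) = sqrt((3 + E) + (44 + 4*E)) = sqrt(47 + 5*E))
c(-82) - B(-173) = sqrt(47 + 5*(-82)) - 1*(-173) = sqrt(47 - 410) + 173 = sqrt(-363) + 173 = 11*I*sqrt(3) + 173 = 173 + 11*I*sqrt(3)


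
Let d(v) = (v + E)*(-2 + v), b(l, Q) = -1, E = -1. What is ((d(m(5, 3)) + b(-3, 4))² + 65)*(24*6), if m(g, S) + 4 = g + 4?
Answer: 26784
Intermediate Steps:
m(g, S) = g (m(g, S) = -4 + (g + 4) = -4 + (4 + g) = g)
d(v) = (-1 + v)*(-2 + v) (d(v) = (v - 1)*(-2 + v) = (-1 + v)*(-2 + v))
((d(m(5, 3)) + b(-3, 4))² + 65)*(24*6) = (((2 + 5² - 3*5) - 1)² + 65)*(24*6) = (((2 + 25 - 15) - 1)² + 65)*144 = ((12 - 1)² + 65)*144 = (11² + 65)*144 = (121 + 65)*144 = 186*144 = 26784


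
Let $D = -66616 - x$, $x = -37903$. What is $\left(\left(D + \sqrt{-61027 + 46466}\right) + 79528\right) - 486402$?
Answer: $-435587 + i \sqrt{14561} \approx -4.3559 \cdot 10^{5} + 120.67 i$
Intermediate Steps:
$D = -28713$ ($D = -66616 - -37903 = -66616 + 37903 = -28713$)
$\left(\left(D + \sqrt{-61027 + 46466}\right) + 79528\right) - 486402 = \left(\left(-28713 + \sqrt{-61027 + 46466}\right) + 79528\right) - 486402 = \left(\left(-28713 + \sqrt{-14561}\right) + 79528\right) - 486402 = \left(\left(-28713 + i \sqrt{14561}\right) + 79528\right) - 486402 = \left(50815 + i \sqrt{14561}\right) - 486402 = -435587 + i \sqrt{14561}$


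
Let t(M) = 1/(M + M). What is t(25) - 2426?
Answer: -121299/50 ≈ -2426.0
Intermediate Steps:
t(M) = 1/(2*M)
t(25) - 2426 = (½)/25 - 2426 = (½)*(1/25) - 2426 = 1/50 - 2426 = -121299/50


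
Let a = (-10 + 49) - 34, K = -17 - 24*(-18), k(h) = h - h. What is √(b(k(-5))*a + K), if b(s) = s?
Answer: √415 ≈ 20.372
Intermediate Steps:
k(h) = 0
K = 415 (K = -17 + 432 = 415)
a = 5 (a = 39 - 34 = 5)
√(b(k(-5))*a + K) = √(0*5 + 415) = √(0 + 415) = √415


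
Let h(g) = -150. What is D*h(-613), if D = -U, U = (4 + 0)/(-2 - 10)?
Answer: -50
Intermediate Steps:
U = -⅓ (U = 4/(-12) = 4*(-1/12) = -⅓ ≈ -0.33333)
D = ⅓ (D = -1*(-⅓) = ⅓ ≈ 0.33333)
D*h(-613) = (⅓)*(-150) = -50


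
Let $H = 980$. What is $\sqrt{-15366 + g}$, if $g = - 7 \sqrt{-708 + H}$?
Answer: $\sqrt{-15366 - 28 \sqrt{17}} \approx 124.42 i$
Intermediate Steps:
$g = - 28 \sqrt{17}$ ($g = - 7 \sqrt{-708 + 980} = - 7 \sqrt{272} = - 7 \cdot 4 \sqrt{17} = - 28 \sqrt{17} \approx -115.45$)
$\sqrt{-15366 + g} = \sqrt{-15366 - 28 \sqrt{17}}$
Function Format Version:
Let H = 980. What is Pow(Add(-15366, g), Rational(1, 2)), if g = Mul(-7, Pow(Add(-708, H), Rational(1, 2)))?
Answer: Pow(Add(-15366, Mul(-28, Pow(17, Rational(1, 2)))), Rational(1, 2)) ≈ Mul(124.42, I)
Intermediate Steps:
g = Mul(-28, Pow(17, Rational(1, 2))) (g = Mul(-7, Pow(Add(-708, 980), Rational(1, 2))) = Mul(-7, Pow(272, Rational(1, 2))) = Mul(-7, Mul(4, Pow(17, Rational(1, 2)))) = Mul(-28, Pow(17, Rational(1, 2))) ≈ -115.45)
Pow(Add(-15366, g), Rational(1, 2)) = Pow(Add(-15366, Mul(-28, Pow(17, Rational(1, 2)))), Rational(1, 2))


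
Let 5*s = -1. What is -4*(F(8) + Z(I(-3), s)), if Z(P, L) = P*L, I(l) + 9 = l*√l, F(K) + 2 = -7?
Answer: 144/5 - 12*I*√3/5 ≈ 28.8 - 4.1569*I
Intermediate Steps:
F(K) = -9 (F(K) = -2 - 7 = -9)
I(l) = -9 + l^(3/2) (I(l) = -9 + l*√l = -9 + l^(3/2))
s = -⅕ (s = (⅕)*(-1) = -⅕ ≈ -0.20000)
Z(P, L) = L*P
-4*(F(8) + Z(I(-3), s)) = -4*(-9 - (-9 + (-3)^(3/2))/5) = -4*(-9 - (-9 - 3*I*√3)/5) = -4*(-9 + (9/5 + 3*I*√3/5)) = -4*(-36/5 + 3*I*√3/5) = 144/5 - 12*I*√3/5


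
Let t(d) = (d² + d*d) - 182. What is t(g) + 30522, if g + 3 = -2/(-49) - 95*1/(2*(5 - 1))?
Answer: 2364897105/76832 ≈ 30780.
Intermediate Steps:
g = -5815/392 (g = -3 + (-2/(-49) - 95*1/(2*(5 - 1))) = -3 + (-2*(-1/49) - 95/(2*4)) = -3 + (2/49 - 95/8) = -3 - 4639/392 = -5815/392 ≈ -14.834)
t(d) = -182 + 2*d² (t(d) = (d² + d²) - 182 = 2*d² - 182 = -182 + 2*d²)
t(g) + 30522 = (-182 + 2*(-5815/392)²) + 30522 = (-182 + 2*(33814225/153664)) + 30522 = (-182 + 33814225/76832) + 30522 = 19830801/76832 + 30522 = 2364897105/76832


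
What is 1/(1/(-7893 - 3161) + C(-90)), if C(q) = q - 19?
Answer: -11054/1204887 ≈ -0.0091743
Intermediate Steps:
C(q) = -19 + q
1/(1/(-7893 - 3161) + C(-90)) = 1/(1/(-7893 - 3161) + (-19 - 90)) = 1/(1/(-11054) - 109) = 1/(-1/11054 - 109) = 1/(-1204887/11054) = -11054/1204887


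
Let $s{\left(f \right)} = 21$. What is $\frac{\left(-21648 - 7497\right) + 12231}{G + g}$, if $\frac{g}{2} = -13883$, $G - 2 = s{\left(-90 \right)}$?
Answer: $\frac{16914}{27743} \approx 0.60967$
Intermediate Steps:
$G = 23$ ($G = 2 + 21 = 23$)
$g = -27766$ ($g = 2 \left(-13883\right) = -27766$)
$\frac{\left(-21648 - 7497\right) + 12231}{G + g} = \frac{\left(-21648 - 7497\right) + 12231}{23 - 27766} = \frac{\left(-21648 - 7497\right) + 12231}{-27743} = \left(-29145 + 12231\right) \left(- \frac{1}{27743}\right) = \left(-16914\right) \left(- \frac{1}{27743}\right) = \frac{16914}{27743}$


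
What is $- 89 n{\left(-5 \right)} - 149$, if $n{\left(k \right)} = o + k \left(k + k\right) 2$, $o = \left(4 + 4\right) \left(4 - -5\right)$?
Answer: $-15457$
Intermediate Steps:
$o = 72$ ($o = 8 \left(4 + 5\right) = 8 \cdot 9 = 72$)
$n{\left(k \right)} = 72 + 4 k^{2}$ ($n{\left(k \right)} = 72 + k \left(k + k\right) 2 = 72 + k 2 k 2 = 72 + 2 k^{2} \cdot 2 = 72 + 4 k^{2}$)
$- 89 n{\left(-5 \right)} - 149 = - 89 \left(72 + 4 \left(-5\right)^{2}\right) - 149 = - 89 \left(72 + 4 \cdot 25\right) - 149 = - 89 \left(72 + 100\right) - 149 = \left(-89\right) 172 - 149 = -15308 - 149 = -15457$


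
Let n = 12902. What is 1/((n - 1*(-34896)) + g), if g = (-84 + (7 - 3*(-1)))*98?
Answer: 1/40546 ≈ 2.4663e-5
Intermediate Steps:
g = -7252 (g = (-84 + (7 + 3))*98 = (-84 + 10)*98 = -74*98 = -7252)
1/((n - 1*(-34896)) + g) = 1/((12902 - 1*(-34896)) - 7252) = 1/((12902 + 34896) - 7252) = 1/(47798 - 7252) = 1/40546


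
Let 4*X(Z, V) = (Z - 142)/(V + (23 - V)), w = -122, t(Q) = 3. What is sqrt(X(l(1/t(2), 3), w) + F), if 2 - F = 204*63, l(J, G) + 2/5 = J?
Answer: I*sqrt(6118620195)/690 ≈ 113.36*I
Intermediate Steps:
l(J, G) = -2/5 + J
F = -12850 (F = 2 - 204*63 = 2 - 1*12852 = 2 - 12852 = -12850)
X(Z, V) = -71/46 + Z/92 (X(Z, V) = ((Z - 142)/(V + (23 - V)))/4 = ((-142 + Z)/23)/4 = ((-142 + Z)*(1/23))/4 = (-142/23 + Z/23)/4 = -71/46 + Z/92)
sqrt(X(l(1/t(2), 3), w) + F) = sqrt((-71/46 + (-2/5 + 1/3)/92) - 12850) = sqrt((-71/46 + (1/92)*(-1/15)) - 12850) = sqrt((-71/46 - 1/1380) - 12850) = sqrt(-2131/1380 - 12850) = sqrt(-17735131/1380) = I*sqrt(6118620195)/690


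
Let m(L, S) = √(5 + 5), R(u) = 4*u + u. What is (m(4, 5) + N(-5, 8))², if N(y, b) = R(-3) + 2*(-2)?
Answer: (19 - √10)² ≈ 250.83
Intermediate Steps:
R(u) = 5*u
N(y, b) = -19 (N(y, b) = 5*(-3) + 2*(-2) = -15 - 4 = -19)
m(L, S) = √10
(m(4, 5) + N(-5, 8))² = (√10 - 19)² = (-19 + √10)²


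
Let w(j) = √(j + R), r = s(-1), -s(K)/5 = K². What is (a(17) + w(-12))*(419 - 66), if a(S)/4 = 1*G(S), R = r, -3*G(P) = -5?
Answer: 7060/3 + 353*I*√17 ≈ 2353.3 + 1455.5*I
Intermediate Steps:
s(K) = -5*K²
G(P) = 5/3 (G(P) = -⅓*(-5) = 5/3)
r = -5 (r = -5*(-1)² = -5*1 = -5)
R = -5
w(j) = √(-5 + j) (w(j) = √(j - 5) = √(-5 + j))
a(S) = 20/3 (a(S) = 4*(1*(5/3)) = 4*(5/3) = 20/3)
(a(17) + w(-12))*(419 - 66) = (20/3 + √(-5 - 12))*(419 - 66) = (20/3 + √(-17))*353 = (20/3 + I*√17)*353 = 7060/3 + 353*I*√17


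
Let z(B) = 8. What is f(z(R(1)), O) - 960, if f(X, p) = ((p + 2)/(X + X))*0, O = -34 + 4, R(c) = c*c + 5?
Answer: -960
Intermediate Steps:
R(c) = 5 + c**2 (R(c) = c**2 + 5 = 5 + c**2)
O = -30
f(X, p) = 0 (f(X, p) = ((2 + p)/((2*X)))*0 = ((2 + p)*(1/(2*X)))*0 = ((2 + p)/(2*X))*0 = 0)
f(z(R(1)), O) - 960 = 0 - 960 = -960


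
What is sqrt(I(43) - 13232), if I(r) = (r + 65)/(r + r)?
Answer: I*sqrt(24463646)/43 ≈ 115.03*I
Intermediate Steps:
I(r) = (65 + r)/(2*r) (I(r) = (65 + r)/((2*r)) = (65 + r)*(1/(2*r)) = (65 + r)/(2*r))
sqrt(I(43) - 13232) = sqrt((1/2)*(65 + 43)/43 - 13232) = sqrt((1/2)*(1/43)*108 - 13232) = sqrt(54/43 - 13232) = sqrt(-568922/43) = I*sqrt(24463646)/43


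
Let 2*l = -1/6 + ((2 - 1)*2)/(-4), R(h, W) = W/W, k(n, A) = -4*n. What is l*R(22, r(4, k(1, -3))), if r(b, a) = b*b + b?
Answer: -⅓ ≈ -0.33333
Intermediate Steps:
r(b, a) = b + b² (r(b, a) = b² + b = b + b²)
R(h, W) = 1
l = -⅓ (l = (-1/6 + ((2 - 1)*2)/(-4))/2 = (-1*⅙ + (1*2)*(-¼))/2 = (-⅙ + 2*(-¼))/2 = (-⅙ - ½)/2 = (½)*(-⅔) = -⅓ ≈ -0.33333)
l*R(22, r(4, k(1, -3))) = -⅓*1 = -⅓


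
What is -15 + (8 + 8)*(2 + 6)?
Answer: 113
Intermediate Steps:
-15 + (8 + 8)*(2 + 6) = -15 + 16*8 = -15 + 128 = 113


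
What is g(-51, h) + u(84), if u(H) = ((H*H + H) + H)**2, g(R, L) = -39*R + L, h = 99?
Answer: 52188264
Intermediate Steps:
g(R, L) = L - 39*R
u(H) = (H**2 + 2*H)**2 (u(H) = ((H**2 + H) + H)**2 = ((H + H**2) + H)**2 = (H**2 + 2*H)**2)
g(-51, h) + u(84) = (99 - 39*(-51)) + 84**2*(2 + 84)**2 = (99 + 1989) + 7056*86**2 = 2088 + 7056*7396 = 2088 + 52186176 = 52188264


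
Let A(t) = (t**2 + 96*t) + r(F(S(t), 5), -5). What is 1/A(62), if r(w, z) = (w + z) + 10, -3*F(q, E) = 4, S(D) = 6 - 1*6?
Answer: 3/29399 ≈ 0.00010204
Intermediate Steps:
S(D) = 0 (S(D) = 6 - 6 = 0)
F(q, E) = -4/3 (F(q, E) = -1/3*4 = -4/3)
r(w, z) = 10 + w + z
A(t) = 11/3 + t**2 + 96*t (A(t) = (t**2 + 96*t) + (10 - 4/3 - 5) = (t**2 + 96*t) + 11/3 = 11/3 + t**2 + 96*t)
1/A(62) = 1/(11/3 + 62**2 + 96*62) = 1/(11/3 + 3844 + 5952) = 1/(29399/3) = 3/29399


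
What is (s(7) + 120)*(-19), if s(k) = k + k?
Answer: -2546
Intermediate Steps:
s(k) = 2*k
(s(7) + 120)*(-19) = (2*7 + 120)*(-19) = (14 + 120)*(-19) = 134*(-19) = -2546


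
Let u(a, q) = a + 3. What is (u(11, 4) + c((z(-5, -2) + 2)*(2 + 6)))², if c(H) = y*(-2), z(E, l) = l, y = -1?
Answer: 256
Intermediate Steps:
u(a, q) = 3 + a
c(H) = 2 (c(H) = -1*(-2) = 2)
(u(11, 4) + c((z(-5, -2) + 2)*(2 + 6)))² = ((3 + 11) + 2)² = (14 + 2)² = 16² = 256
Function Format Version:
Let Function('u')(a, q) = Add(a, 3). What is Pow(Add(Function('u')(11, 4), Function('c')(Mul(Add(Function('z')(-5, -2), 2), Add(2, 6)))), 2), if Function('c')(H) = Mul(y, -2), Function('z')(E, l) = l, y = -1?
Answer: 256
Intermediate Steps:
Function('u')(a, q) = Add(3, a)
Function('c')(H) = 2 (Function('c')(H) = Mul(-1, -2) = 2)
Pow(Add(Function('u')(11, 4), Function('c')(Mul(Add(Function('z')(-5, -2), 2), Add(2, 6)))), 2) = Pow(Add(Add(3, 11), 2), 2) = Pow(Add(14, 2), 2) = Pow(16, 2) = 256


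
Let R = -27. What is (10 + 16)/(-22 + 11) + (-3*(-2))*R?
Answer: -1808/11 ≈ -164.36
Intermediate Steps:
(10 + 16)/(-22 + 11) + (-3*(-2))*R = (10 + 16)/(-22 + 11) - 3*(-2)*(-27) = 26/(-11) + 6*(-27) = 26*(-1/11) - 162 = -26/11 - 162 = -1808/11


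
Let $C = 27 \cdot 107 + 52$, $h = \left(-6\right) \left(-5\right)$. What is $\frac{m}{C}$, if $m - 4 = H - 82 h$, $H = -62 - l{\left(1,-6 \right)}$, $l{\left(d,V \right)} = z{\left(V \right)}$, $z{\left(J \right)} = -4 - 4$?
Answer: $- \frac{2510}{2941} \approx -0.85345$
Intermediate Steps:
$z{\left(J \right)} = -8$
$l{\left(d,V \right)} = -8$
$H = -54$ ($H = -62 - -8 = -62 + 8 = -54$)
$h = 30$
$C = 2941$ ($C = 2889 + 52 = 2941$)
$m = -2510$ ($m = 4 - 2514 = -2510$)
$\frac{m}{C} = - \frac{2510}{2941}$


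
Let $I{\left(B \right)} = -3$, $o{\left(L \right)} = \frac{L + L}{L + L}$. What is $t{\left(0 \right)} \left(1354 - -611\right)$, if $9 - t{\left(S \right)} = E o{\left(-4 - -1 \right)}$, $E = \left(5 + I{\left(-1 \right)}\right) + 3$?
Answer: $7860$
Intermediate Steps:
$o{\left(L \right)} = 1$ ($o{\left(L \right)} = \frac{2 L}{2 L} = 2 L \frac{1}{2 L} = 1$)
$E = 5$ ($E = \left(5 - 3\right) + 3 = 2 + 3 = 5$)
$t{\left(S \right)} = 4$ ($t{\left(S \right)} = 9 - 5 \cdot 1 = 9 - 5 = 4$)
$t{\left(0 \right)} \left(1354 - -611\right) = 4 \left(1354 - -611\right) = 4 \left(1354 + 611\right) = 4 \cdot 1965 = 7860$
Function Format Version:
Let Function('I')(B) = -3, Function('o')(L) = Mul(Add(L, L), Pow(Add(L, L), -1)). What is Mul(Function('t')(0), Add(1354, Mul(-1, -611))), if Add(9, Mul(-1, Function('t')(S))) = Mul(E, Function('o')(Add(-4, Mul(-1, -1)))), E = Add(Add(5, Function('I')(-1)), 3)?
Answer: 7860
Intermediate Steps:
Function('o')(L) = 1 (Function('o')(L) = Mul(Mul(2, L), Pow(Mul(2, L), -1)) = Mul(Mul(2, L), Mul(Rational(1, 2), Pow(L, -1))) = 1)
E = 5 (E = Add(Add(5, -3), 3) = Add(2, 3) = 5)
Function('t')(S) = 4 (Function('t')(S) = Add(9, Mul(-1, Mul(5, 1))) = Add(9, Mul(-1, 5)) = Add(9, -5) = 4)
Mul(Function('t')(0), Add(1354, Mul(-1, -611))) = Mul(4, Add(1354, Mul(-1, -611))) = Mul(4, Add(1354, 611)) = Mul(4, 1965) = 7860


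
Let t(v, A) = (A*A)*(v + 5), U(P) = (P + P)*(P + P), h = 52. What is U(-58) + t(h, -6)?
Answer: 15508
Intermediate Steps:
U(P) = 4*P**2 (U(P) = (2*P)*(2*P) = 4*P**2)
t(v, A) = A**2*(5 + v)
U(-58) + t(h, -6) = 4*(-58)**2 + (-6)**2*(5 + 52) = 4*3364 + 36*57 = 13456 + 2052 = 15508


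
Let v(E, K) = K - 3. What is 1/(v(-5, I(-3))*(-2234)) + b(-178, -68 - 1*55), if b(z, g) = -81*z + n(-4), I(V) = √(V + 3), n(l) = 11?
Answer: 96703159/6702 ≈ 14429.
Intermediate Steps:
I(V) = √(3 + V)
v(E, K) = -3 + K
b(z, g) = 11 - 81*z (b(z, g) = -81*z + 11 = 11 - 81*z)
1/(v(-5, I(-3))*(-2234)) + b(-178, -68 - 1*55) = 1/((-3 + √(3 - 3))*(-2234)) + (11 - 81*(-178)) = 1/((-3 + √0)*(-2234)) + (11 + 14418) = 1/((-3 + 0)*(-2234)) + 14429 = 1/(-3*(-2234)) + 14429 = 1/6702 + 14429 = 96703159/6702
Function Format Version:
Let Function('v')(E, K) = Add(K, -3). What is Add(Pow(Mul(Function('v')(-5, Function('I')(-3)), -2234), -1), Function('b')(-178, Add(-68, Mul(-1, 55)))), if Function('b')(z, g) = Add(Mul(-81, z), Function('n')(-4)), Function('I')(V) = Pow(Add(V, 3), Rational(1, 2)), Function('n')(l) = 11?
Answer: Rational(96703159, 6702) ≈ 14429.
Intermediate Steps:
Function('I')(V) = Pow(Add(3, V), Rational(1, 2))
Function('v')(E, K) = Add(-3, K)
Function('b')(z, g) = Add(11, Mul(-81, z)) (Function('b')(z, g) = Add(Mul(-81, z), 11) = Add(11, Mul(-81, z)))
Add(Pow(Mul(Function('v')(-5, Function('I')(-3)), -2234), -1), Function('b')(-178, Add(-68, Mul(-1, 55)))) = Add(Pow(Mul(Add(-3, Pow(Add(3, -3), Rational(1, 2))), -2234), -1), Add(11, Mul(-81, -178))) = Add(Pow(Mul(Add(-3, Pow(0, Rational(1, 2))), -2234), -1), Add(11, 14418)) = Add(Pow(Mul(Add(-3, 0), -2234), -1), 14429) = Add(Pow(Mul(-3, -2234), -1), 14429) = Add(Pow(6702, -1), 14429) = Add(Rational(1, 6702), 14429) = Rational(96703159, 6702)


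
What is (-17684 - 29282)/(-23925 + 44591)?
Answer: -23483/10333 ≈ -2.2726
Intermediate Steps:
(-17684 - 29282)/(-23925 + 44591) = -46966/20666 = -46966*1/20666 = -23483/10333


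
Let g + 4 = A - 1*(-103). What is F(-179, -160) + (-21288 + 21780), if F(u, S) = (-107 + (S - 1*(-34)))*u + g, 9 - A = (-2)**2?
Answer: 42303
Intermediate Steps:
A = 5 (A = 9 - 1*(-2)**2 = 9 - 1*4 = 9 - 4 = 5)
g = 104 (g = -4 + (5 - 1*(-103)) = -4 + (5 + 103) = -4 + 108 = 104)
F(u, S) = 104 + u*(-73 + S) (F(u, S) = (-107 + (S - 1*(-34)))*u + 104 = (-107 + (S + 34))*u + 104 = (-107 + (34 + S))*u + 104 = (-73 + S)*u + 104 = u*(-73 + S) + 104 = 104 + u*(-73 + S))
F(-179, -160) + (-21288 + 21780) = (104 - 73*(-179) - 160*(-179)) + (-21288 + 21780) = (104 + 13067 + 28640) + 492 = 41811 + 492 = 42303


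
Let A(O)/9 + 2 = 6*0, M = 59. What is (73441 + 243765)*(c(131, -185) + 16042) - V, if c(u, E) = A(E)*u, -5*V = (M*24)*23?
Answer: 21703267088/5 ≈ 4.3407e+9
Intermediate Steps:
A(O) = -18 (A(O) = -18 + 9*(6*0) = -18 + 9*0 = -18 + 0 = -18)
V = -32568/5 (V = -59*24*23/5 = -1416*23/5 = -1/5*32568 = -32568/5 ≈ -6513.6)
c(u, E) = -18*u
(73441 + 243765)*(c(131, -185) + 16042) - V = (73441 + 243765)*(-18*131 + 16042) - 1*(-32568/5) = 317206*(-2358 + 16042) + 32568/5 = 317206*13684 + 32568/5 = 4340646904 + 32568/5 = 21703267088/5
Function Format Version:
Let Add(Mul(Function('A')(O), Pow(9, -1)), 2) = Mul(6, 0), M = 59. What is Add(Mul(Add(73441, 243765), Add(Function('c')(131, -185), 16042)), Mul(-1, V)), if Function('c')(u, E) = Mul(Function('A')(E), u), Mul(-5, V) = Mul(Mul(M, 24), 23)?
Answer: Rational(21703267088, 5) ≈ 4.3407e+9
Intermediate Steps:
Function('A')(O) = -18 (Function('A')(O) = Add(-18, Mul(9, Mul(6, 0))) = Add(-18, Mul(9, 0)) = Add(-18, 0) = -18)
V = Rational(-32568, 5) (V = Mul(Rational(-1, 5), Mul(Mul(59, 24), 23)) = Mul(Rational(-1, 5), Mul(1416, 23)) = Mul(Rational(-1, 5), 32568) = Rational(-32568, 5) ≈ -6513.6)
Function('c')(u, E) = Mul(-18, u)
Add(Mul(Add(73441, 243765), Add(Function('c')(131, -185), 16042)), Mul(-1, V)) = Add(Mul(Add(73441, 243765), Add(Mul(-18, 131), 16042)), Mul(-1, Rational(-32568, 5))) = Add(Mul(317206, Add(-2358, 16042)), Rational(32568, 5)) = Add(Mul(317206, 13684), Rational(32568, 5)) = Add(4340646904, Rational(32568, 5)) = Rational(21703267088, 5)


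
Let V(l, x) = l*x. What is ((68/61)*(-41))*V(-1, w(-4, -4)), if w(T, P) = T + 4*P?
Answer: -55760/61 ≈ -914.10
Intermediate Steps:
((68/61)*(-41))*V(-1, w(-4, -4)) = ((68/61)*(-41))*(-(-4 + 4*(-4))) = ((68*(1/61))*(-41))*(-(-4 - 16)) = ((68/61)*(-41))*(-1*(-20)) = -2788/61*20 = -55760/61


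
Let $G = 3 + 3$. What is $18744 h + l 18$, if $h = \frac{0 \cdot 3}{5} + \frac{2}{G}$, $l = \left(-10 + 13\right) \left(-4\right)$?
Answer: $6032$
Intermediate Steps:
$G = 6$
$l = -12$ ($l = 3 \left(-4\right) = -12$)
$h = \frac{1}{3}$ ($h = \frac{0 \cdot 3}{5} + \frac{2}{6} = 0 \cdot \frac{1}{5} + 2 \cdot \frac{1}{6} = 0 + \frac{1}{3} = \frac{1}{3} \approx 0.33333$)
$18744 h + l 18 = 18744 \cdot \frac{1}{3} - 216 = 6248 - 216 = 6032$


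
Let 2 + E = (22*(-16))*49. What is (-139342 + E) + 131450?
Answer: -25142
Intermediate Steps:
E = -17250 (E = -2 + (22*(-16))*49 = -2 - 352*49 = -2 - 17248 = -17250)
(-139342 + E) + 131450 = (-139342 - 17250) + 131450 = -156592 + 131450 = -25142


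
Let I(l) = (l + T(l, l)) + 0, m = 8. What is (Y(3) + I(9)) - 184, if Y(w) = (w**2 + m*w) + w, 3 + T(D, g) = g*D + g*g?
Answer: 20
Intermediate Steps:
T(D, g) = -3 + g**2 + D*g (T(D, g) = -3 + (g*D + g*g) = -3 + (D*g + g**2) = -3 + (g**2 + D*g) = -3 + g**2 + D*g)
Y(w) = w**2 + 9*w (Y(w) = (w**2 + 8*w) + w = w**2 + 9*w)
I(l) = -3 + l + 2*l**2 (I(l) = (l + (-3 + l**2 + l*l)) + 0 = (l + (-3 + l**2 + l**2)) + 0 = (l + (-3 + 2*l**2)) + 0 = (-3 + l + 2*l**2) + 0 = -3 + l + 2*l**2)
(Y(3) + I(9)) - 184 = (3*(9 + 3) + (-3 + 9 + 2*9**2)) - 184 = (3*12 + (-3 + 9 + 2*81)) - 184 = (36 + (-3 + 9 + 162)) - 184 = (36 + 168) - 184 = 204 - 184 = 20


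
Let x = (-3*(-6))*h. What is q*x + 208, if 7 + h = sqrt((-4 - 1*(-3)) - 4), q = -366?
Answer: 46324 - 6588*I*sqrt(5) ≈ 46324.0 - 14731.0*I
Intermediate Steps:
h = -7 + I*sqrt(5) (h = -7 + sqrt((-4 - 1*(-3)) - 4) = -7 + sqrt((-4 + 3) - 4) = -7 + sqrt(-1 - 4) = -7 + sqrt(-5) = -7 + I*sqrt(5) ≈ -7.0 + 2.2361*I)
x = -126 + 18*I*sqrt(5) (x = (-3*(-6))*(-7 + I*sqrt(5)) = 18*(-7 + I*sqrt(5)) = -126 + 18*I*sqrt(5) ≈ -126.0 + 40.249*I)
q*x + 208 = -366*(-126 + 18*I*sqrt(5)) + 208 = (46116 - 6588*I*sqrt(5)) + 208 = 46324 - 6588*I*sqrt(5)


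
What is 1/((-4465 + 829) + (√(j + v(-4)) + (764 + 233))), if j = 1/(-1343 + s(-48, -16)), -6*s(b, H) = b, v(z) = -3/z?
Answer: -14092260/37189470139 - 2*√5341335/37189470139 ≈ -0.00037906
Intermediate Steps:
s(b, H) = -b/6
j = -1/1335 (j = 1/(-1343 - ⅙*(-48)) = 1/(-1343 + 8) = 1/(-1335) = -1/1335 ≈ -0.00074906)
1/((-4465 + 829) + (√(j + v(-4)) + (764 + 233))) = 1/((-4465 + 829) + (√(-1/1335 - 3/(-4)) + (764 + 233))) = 1/(-3636 + (√(-1/1335 - 3*(-¼)) + 997)) = 1/(-3636 + (√(-1/1335 + ¾) + 997)) = 1/(-3636 + (√(4001/5340) + 997)) = 1/(-3636 + (√5341335/2670 + 997)) = 1/(-3636 + (997 + √5341335/2670)) = 1/(-2639 + √5341335/2670)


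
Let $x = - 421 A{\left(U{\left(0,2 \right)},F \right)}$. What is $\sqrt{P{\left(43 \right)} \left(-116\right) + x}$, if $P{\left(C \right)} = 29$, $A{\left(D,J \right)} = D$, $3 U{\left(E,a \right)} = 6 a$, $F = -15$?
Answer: $2 i \sqrt{1262} \approx 71.049 i$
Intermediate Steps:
$U{\left(E,a \right)} = 2 a$ ($U{\left(E,a \right)} = \frac{6 a}{3} = 2 a$)
$x = -1684$ ($x = - 421 \cdot 2 \cdot 2 = \left(-421\right) 4 = -1684$)
$\sqrt{P{\left(43 \right)} \left(-116\right) + x} = \sqrt{29 \left(-116\right) - 1684} = \sqrt{-3364 - 1684} = \sqrt{-5048} = 2 i \sqrt{1262}$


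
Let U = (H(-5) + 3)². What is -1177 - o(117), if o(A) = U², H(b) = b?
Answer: -1193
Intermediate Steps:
U = 4 (U = (-5 + 3)² = (-2)² = 4)
o(A) = 16 (o(A) = 4² = 16)
-1177 - o(117) = -1177 - 1*16 = -1177 - 16 = -1193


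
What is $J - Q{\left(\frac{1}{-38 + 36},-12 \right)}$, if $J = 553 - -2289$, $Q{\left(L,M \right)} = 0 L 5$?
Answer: $2842$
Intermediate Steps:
$Q{\left(L,M \right)} = 0$ ($Q{\left(L,M \right)} = 0 \cdot 5 = 0$)
$J = 2842$ ($J = 553 + 2289 = 2842$)
$J - Q{\left(\frac{1}{-38 + 36},-12 \right)} = 2842 - 0 = 2842 + 0 = 2842$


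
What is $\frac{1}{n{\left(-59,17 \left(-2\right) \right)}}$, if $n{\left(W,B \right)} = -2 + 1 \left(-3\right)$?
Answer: $- \frac{1}{5} \approx -0.2$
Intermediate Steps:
$n{\left(W,B \right)} = -5$ ($n{\left(W,B \right)} = -2 - 3 = -5$)
$\frac{1}{n{\left(-59,17 \left(-2\right) \right)}} = \frac{1}{-5} = - \frac{1}{5}$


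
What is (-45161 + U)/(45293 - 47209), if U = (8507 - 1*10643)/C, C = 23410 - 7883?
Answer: 701216983/29749732 ≈ 23.571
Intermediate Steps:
C = 15527
U = -2136/15527 (U = (8507 - 1*10643)/15527 = (8507 - 10643)*(1/15527) = -2136*1/15527 = -2136/15527 ≈ -0.13757)
(-45161 + U)/(45293 - 47209) = (-45161 - 2136/15527)/(45293 - 47209) = -701216983/15527/(-1916) = -701216983/15527*(-1/1916) = 701216983/29749732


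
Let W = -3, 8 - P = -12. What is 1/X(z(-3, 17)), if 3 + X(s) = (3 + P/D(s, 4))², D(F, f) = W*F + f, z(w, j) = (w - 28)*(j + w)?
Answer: 426409/2597734 ≈ 0.16415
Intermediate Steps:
P = 20 (P = 8 - 1*(-12) = 8 + 12 = 20)
z(w, j) = (-28 + w)*(j + w)
D(F, f) = f - 3*F (D(F, f) = -3*F + f = f - 3*F)
X(s) = -3 + (3 + 20/(4 - 3*s))²
1/X(z(-3, 17)) = 1/(2*(488 - 252*((-3)² - 28*17 - 28*(-3) + 17*(-3)) + 27*((-3)² - 28*17 - 28*(-3) + 17*(-3))²)/(16 - 24*((-3)² - 28*17 - 28*(-3) + 17*(-3)) + 9*((-3)² - 28*17 - 28*(-3) + 17*(-3))²)) = 1/(2*(488 - 252*(9 - 476 + 84 - 51) + 27*(9 - 476 + 84 - 51)²)/(16 - 24*(9 - 476 + 84 - 51) + 9*(9 - 476 + 84 - 51)²)) = 1/(2*(488 - 252*(-434) + 27*(-434)²)/(16 - 24*(-434) + 9*(-434)²)) = 1/(2*(488 + 109368 + 27*188356)/(16 + 10416 + 9*188356)) = 1/(2*(488 + 109368 + 5085612)/(16 + 10416 + 1695204)) = 1/(2*5195468/1705636) = 1/(2*(1/1705636)*5195468) = 1/(2597734/426409) = 426409/2597734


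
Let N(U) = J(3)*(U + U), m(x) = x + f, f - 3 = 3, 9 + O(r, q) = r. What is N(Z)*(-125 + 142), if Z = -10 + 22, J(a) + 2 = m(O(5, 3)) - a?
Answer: -1224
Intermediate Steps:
O(r, q) = -9 + r
f = 6 (f = 3 + 3 = 6)
m(x) = 6 + x (m(x) = x + 6 = 6 + x)
J(a) = -a (J(a) = -2 + ((6 + (-9 + 5)) - a) = -2 + ((6 - 4) - a) = -2 + (2 - a) = -a)
Z = 12
N(U) = -6*U (N(U) = (-1*3)*(U + U) = -6*U)
N(Z)*(-125 + 142) = (-6*12)*(-125 + 142) = -72*17 = -1224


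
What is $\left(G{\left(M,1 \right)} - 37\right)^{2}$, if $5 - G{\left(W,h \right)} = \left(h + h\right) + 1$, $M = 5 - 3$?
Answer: $1225$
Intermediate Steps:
$M = 2$ ($M = 5 - 3 = 2$)
$G{\left(W,h \right)} = 4 - 2 h$ ($G{\left(W,h \right)} = 5 - \left(\left(h + h\right) + 1\right) = 5 - \left(2 h + 1\right) = 5 - \left(1 + 2 h\right) = 4 - 2 h$)
$\left(G{\left(M,1 \right)} - 37\right)^{2} = \left(\left(4 - 2\right) - 37\right)^{2} = \left(2 - 37\right)^{2} = \left(-35\right)^{2} = 1225$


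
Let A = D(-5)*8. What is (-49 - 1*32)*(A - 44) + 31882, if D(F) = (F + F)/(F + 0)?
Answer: 34150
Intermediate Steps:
D(F) = 2 (D(F) = (2*F)/F = 2)
A = 16 (A = 2*8 = 16)
(-49 - 1*32)*(A - 44) + 31882 = (-49 - 1*32)*(16 - 44) + 31882 = (-49 - 32)*(-28) + 31882 = -81*(-28) + 31882 = 2268 + 31882 = 34150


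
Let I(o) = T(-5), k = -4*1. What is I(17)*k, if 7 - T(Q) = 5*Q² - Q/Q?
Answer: 468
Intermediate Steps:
k = -4
T(Q) = 8 - 5*Q² (T(Q) = 7 - (5*Q² - Q/Q) = 7 - (5*Q² - 1*1) = 7 - (5*Q² - 1) = 7 - (-1 + 5*Q²) = 7 + (1 - 5*Q²) = 8 - 5*Q²)
I(o) = -117 (I(o) = 8 - 5*(-5)² = 8 - 5*25 = 8 - 125 = -117)
I(17)*k = -117*(-4) = 468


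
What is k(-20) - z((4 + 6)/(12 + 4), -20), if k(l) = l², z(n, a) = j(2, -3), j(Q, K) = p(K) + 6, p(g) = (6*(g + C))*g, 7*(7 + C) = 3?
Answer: 1552/7 ≈ 221.71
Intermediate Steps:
C = -46/7 (C = -7 + (⅐)*3 = -7 + 3/7 = -46/7 ≈ -6.5714)
p(g) = g*(-276/7 + 6*g) (p(g) = (6*(g - 46/7))*g = (6*(-46/7 + g))*g = (-276/7 + 6*g)*g = g*(-276/7 + 6*g))
j(Q, K) = 6 + 6*K*(-46 + 7*K)/7 (j(Q, K) = 6*K*(-46 + 7*K)/7 + 6 = 6 + 6*K*(-46 + 7*K)/7)
z(n, a) = 1248/7 (z(n, a) = 6 + (6/7)*(-3)*(-46 + 7*(-3)) = 6 + (6/7)*(-3)*(-46 - 21) = 6 + (6/7)*(-3)*(-67) = 6 + 1206/7 = 1248/7)
k(-20) - z((4 + 6)/(12 + 4), -20) = (-20)² - 1*1248/7 = 400 - 1248/7 = 1552/7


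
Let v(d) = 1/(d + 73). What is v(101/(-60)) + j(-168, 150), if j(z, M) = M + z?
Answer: -76962/4279 ≈ -17.986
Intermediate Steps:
v(d) = 1/(73 + d)
v(101/(-60)) + j(-168, 150) = 1/(73 + 101/(-60)) + (150 - 168) = 1/(73 + 101*(-1/60)) - 18 = 1/(73 - 101/60) - 18 = 1/(4279/60) - 18 = 60/4279 - 18 = -76962/4279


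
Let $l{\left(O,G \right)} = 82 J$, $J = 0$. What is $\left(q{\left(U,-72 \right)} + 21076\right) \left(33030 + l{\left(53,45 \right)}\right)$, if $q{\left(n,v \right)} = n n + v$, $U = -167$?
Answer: $1614935790$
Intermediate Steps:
$l{\left(O,G \right)} = 0$ ($l{\left(O,G \right)} = 82 \cdot 0 = 0$)
$q{\left(n,v \right)} = v + n^{2}$ ($q{\left(n,v \right)} = n^{2} + v = v + n^{2}$)
$\left(q{\left(U,-72 \right)} + 21076\right) \left(33030 + l{\left(53,45 \right)}\right) = \left(\left(-72 + \left(-167\right)^{2}\right) + 21076\right) \left(33030 + 0\right) = \left(\left(-72 + 27889\right) + 21076\right) 33030 = \left(27817 + 21076\right) 33030 = 48893 \cdot 33030 = 1614935790$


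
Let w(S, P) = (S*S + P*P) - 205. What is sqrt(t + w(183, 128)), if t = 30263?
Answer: sqrt(79931) ≈ 282.72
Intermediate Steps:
w(S, P) = -205 + P**2 + S**2 (w(S, P) = (S**2 + P**2) - 205 = (P**2 + S**2) - 205 = -205 + P**2 + S**2)
sqrt(t + w(183, 128)) = sqrt(30263 + (-205 + 128**2 + 183**2)) = sqrt(30263 + (-205 + 16384 + 33489)) = sqrt(30263 + 49668) = sqrt(79931)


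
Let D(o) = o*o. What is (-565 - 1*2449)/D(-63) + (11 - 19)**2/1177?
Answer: -3293462/4671513 ≈ -0.70501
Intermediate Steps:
D(o) = o**2
(-565 - 1*2449)/D(-63) + (11 - 19)**2/1177 = (-565 - 1*2449)/((-63)**2) + (11 - 19)**2/1177 = (-565 - 2449)/3969 + (-8)**2*(1/1177) = -3014*1/3969 + 64*(1/1177) = -3014/3969 + 64/1177 = -3293462/4671513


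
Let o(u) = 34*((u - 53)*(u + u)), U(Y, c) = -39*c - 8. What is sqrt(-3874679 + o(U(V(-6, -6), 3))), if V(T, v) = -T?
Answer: I*sqrt(2361679) ≈ 1536.8*I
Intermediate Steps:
U(Y, c) = -8 - 39*c
o(u) = 68*u*(-53 + u) (o(u) = 34*((-53 + u)*(2*u)) = 34*(2*u*(-53 + u)) = 68*u*(-53 + u))
sqrt(-3874679 + o(U(V(-6, -6), 3))) = sqrt(-3874679 + 68*(-8 - 39*3)*(-53 + (-8 - 39*3))) = sqrt(-3874679 + 68*(-8 - 117)*(-53 + (-8 - 117))) = sqrt(-3874679 + 68*(-125)*(-53 - 125)) = sqrt(-3874679 + 68*(-125)*(-178)) = sqrt(-3874679 + 1513000) = sqrt(-2361679) = I*sqrt(2361679)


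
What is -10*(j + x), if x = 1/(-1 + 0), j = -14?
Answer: 150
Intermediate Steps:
x = -1 (x = 1/(-1) = -1)
-10*(j + x) = -10*(-14 - 1) = -10*(-15) = 150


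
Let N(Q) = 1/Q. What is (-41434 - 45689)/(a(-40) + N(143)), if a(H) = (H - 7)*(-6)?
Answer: -12458589/40327 ≈ -308.94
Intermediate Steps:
a(H) = 42 - 6*H (a(H) = (-7 + H)*(-6) = 42 - 6*H)
(-41434 - 45689)/(a(-40) + N(143)) = (-41434 - 45689)/((42 - 6*(-40)) + 1/143) = -87123/((42 + 240) + 1/143) = -87123/(282 + 1/143) = -87123/40327/143 = -87123*143/40327 = -12458589/40327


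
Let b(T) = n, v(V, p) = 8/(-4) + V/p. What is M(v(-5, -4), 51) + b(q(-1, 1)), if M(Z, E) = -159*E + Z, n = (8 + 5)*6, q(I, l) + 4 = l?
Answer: -32127/4 ≈ -8031.8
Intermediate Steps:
q(I, l) = -4 + l
v(V, p) = -2 + V/p (v(V, p) = 8*(-¼) + V/p = -2 + V/p)
n = 78 (n = 13*6 = 78)
b(T) = 78
M(Z, E) = Z - 159*E
M(v(-5, -4), 51) + b(q(-1, 1)) = ((-2 - 5/(-4)) - 159*51) + 78 = ((-2 - 5*(-¼)) - 8109) + 78 = ((-2 + 5/4) - 8109) + 78 = (-¾ - 8109) + 78 = -32439/4 + 78 = -32127/4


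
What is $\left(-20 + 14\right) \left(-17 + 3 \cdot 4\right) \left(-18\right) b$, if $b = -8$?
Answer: $4320$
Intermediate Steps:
$\left(-20 + 14\right) \left(-17 + 3 \cdot 4\right) \left(-18\right) b = \left(-20 + 14\right) \left(-17 + 3 \cdot 4\right) \left(-18\right) \left(-8\right) = - 6 \left(-17 + 12\right) \left(-18\right) \left(-8\right) = \left(-6\right) \left(-5\right) \left(-18\right) \left(-8\right) = 30 \left(-18\right) \left(-8\right) = \left(-540\right) \left(-8\right) = 4320$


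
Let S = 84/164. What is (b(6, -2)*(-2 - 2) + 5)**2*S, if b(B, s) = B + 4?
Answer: 25725/41 ≈ 627.44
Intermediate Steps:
b(B, s) = 4 + B
S = 21/41 (S = 84*(1/164) = 21/41 ≈ 0.51220)
(b(6, -2)*(-2 - 2) + 5)**2*S = ((4 + 6)*(-2 - 2) + 5)**2*(21/41) = (10*(-4) + 5)**2*(21/41) = (-40 + 5)**2*(21/41) = (-35)**2*(21/41) = 1225*(21/41) = 25725/41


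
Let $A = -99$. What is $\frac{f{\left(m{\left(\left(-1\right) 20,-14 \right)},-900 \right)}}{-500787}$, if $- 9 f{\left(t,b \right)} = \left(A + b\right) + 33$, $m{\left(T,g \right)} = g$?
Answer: $- \frac{46}{214623} \approx -0.00021433$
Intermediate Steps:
$f{\left(t,b \right)} = \frac{22}{3} - \frac{b}{9}$ ($f{\left(t,b \right)} = - \frac{\left(-99 + b\right) + 33}{9} = - \frac{-66 + b}{9} = \frac{22}{3} - \frac{b}{9}$)
$\frac{f{\left(m{\left(\left(-1\right) 20,-14 \right)},-900 \right)}}{-500787} = \frac{\frac{22}{3} - -100}{-500787} = \left(\frac{22}{3} + 100\right) \left(- \frac{1}{500787}\right) = \frac{322}{3} \left(- \frac{1}{500787}\right) = - \frac{46}{214623}$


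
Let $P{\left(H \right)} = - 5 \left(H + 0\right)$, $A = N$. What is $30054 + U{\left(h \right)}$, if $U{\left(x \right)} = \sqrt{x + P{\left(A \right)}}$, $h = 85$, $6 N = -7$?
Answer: $30054 + \frac{\sqrt{3270}}{6} \approx 30064.0$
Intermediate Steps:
$N = - \frac{7}{6}$ ($N = \frac{1}{6} \left(-7\right) = - \frac{7}{6} \approx -1.1667$)
$A = - \frac{7}{6} \approx -1.1667$
$P{\left(H \right)} = - 5 H$
$U{\left(x \right)} = \sqrt{\frac{35}{6} + x}$ ($U{\left(x \right)} = \sqrt{x - - \frac{35}{6}} = \sqrt{x + \frac{35}{6}} = \sqrt{\frac{35}{6} + x}$)
$30054 + U{\left(h \right)} = 30054 + \frac{\sqrt{210 + 36 \cdot 85}}{6} = 30054 + \frac{\sqrt{210 + 3060}}{6} = 30054 + \frac{\sqrt{3270}}{6}$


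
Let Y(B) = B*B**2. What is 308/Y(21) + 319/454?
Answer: 442013/600642 ≈ 0.73590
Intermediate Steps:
Y(B) = B**3
308/Y(21) + 319/454 = 308/(21**3) + 319/454 = 308/9261 + 319*(1/454) = 308*(1/9261) + 319/454 = 44/1323 + 319/454 = 442013/600642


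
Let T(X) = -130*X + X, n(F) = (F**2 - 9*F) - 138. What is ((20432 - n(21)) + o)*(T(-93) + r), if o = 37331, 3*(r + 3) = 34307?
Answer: 4052090561/3 ≈ 1.3507e+9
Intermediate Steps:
r = 34298/3 (r = -3 + (1/3)*34307 = -3 + 34307/3 = 34298/3 ≈ 11433.)
n(F) = -138 + F**2 - 9*F
T(X) = -129*X
((20432 - n(21)) + o)*(T(-93) + r) = ((20432 - (-138 + 21**2 - 9*21)) + 37331)*(-129*(-93) + 34298/3) = ((20432 - (-138 + 441 - 189)) + 37331)*(11997 + 34298/3) = ((20432 - 1*114) + 37331)*(70289/3) = ((20432 - 114) + 37331)*(70289/3) = (20318 + 37331)*(70289/3) = 57649*(70289/3) = 4052090561/3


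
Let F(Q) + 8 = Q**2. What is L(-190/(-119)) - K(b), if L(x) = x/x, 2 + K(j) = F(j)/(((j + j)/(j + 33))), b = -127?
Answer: -757306/127 ≈ -5963.0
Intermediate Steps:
F(Q) = -8 + Q**2
K(j) = -2 + (-8 + j**2)*(33 + j)/(2*j) (K(j) = -2 + (-8 + j**2)/(((j + j)/(j + 33))) = -2 + (-8 + j**2)/(((2*j)/(33 + j))) = -2 + (-8 + j**2)/((2*j/(33 + j))) = -2 + (-8 + j**2)*((33 + j)/(2*j)) = -2 + (-8 + j**2)*(33 + j)/(2*j))
L(x) = 1
L(-190/(-119)) - K(b) = 1 - (-6 + (1/2)*(-127)**2 - 132/(-127) + (33/2)*(-127)) = 1 - (-6 + (1/2)*16129 - 132*(-1/127) - 4191/2) = 1 - (-6 + 16129/2 + 132/127 - 4191/2) = 1 - 1*757433/127 = 1 - 757433/127 = -757306/127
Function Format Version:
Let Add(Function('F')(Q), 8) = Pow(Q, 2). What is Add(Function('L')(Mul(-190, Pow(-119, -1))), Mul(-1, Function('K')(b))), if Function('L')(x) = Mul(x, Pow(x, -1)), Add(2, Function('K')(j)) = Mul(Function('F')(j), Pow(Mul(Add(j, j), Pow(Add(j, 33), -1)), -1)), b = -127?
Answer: Rational(-757306, 127) ≈ -5963.0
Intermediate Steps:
Function('F')(Q) = Add(-8, Pow(Q, 2))
Function('K')(j) = Add(-2, Mul(Rational(1, 2), Pow(j, -1), Add(-8, Pow(j, 2)), Add(33, j))) (Function('K')(j) = Add(-2, Mul(Add(-8, Pow(j, 2)), Pow(Mul(Add(j, j), Pow(Add(j, 33), -1)), -1))) = Add(-2, Mul(Add(-8, Pow(j, 2)), Pow(Mul(Mul(2, j), Pow(Add(33, j), -1)), -1))) = Add(-2, Mul(Add(-8, Pow(j, 2)), Pow(Mul(2, j, Pow(Add(33, j), -1)), -1))) = Add(-2, Mul(Add(-8, Pow(j, 2)), Mul(Rational(1, 2), Pow(j, -1), Add(33, j)))) = Add(-2, Mul(Rational(1, 2), Pow(j, -1), Add(-8, Pow(j, 2)), Add(33, j))))
Function('L')(x) = 1
Add(Function('L')(Mul(-190, Pow(-119, -1))), Mul(-1, Function('K')(b))) = Add(1, Mul(-1, Add(-6, Mul(Rational(1, 2), Pow(-127, 2)), Mul(-132, Pow(-127, -1)), Mul(Rational(33, 2), -127)))) = Add(1, Mul(-1, Add(-6, Mul(Rational(1, 2), 16129), Mul(-132, Rational(-1, 127)), Rational(-4191, 2)))) = Add(1, Mul(-1, Add(-6, Rational(16129, 2), Rational(132, 127), Rational(-4191, 2)))) = Add(1, Mul(-1, Rational(757433, 127))) = Add(1, Rational(-757433, 127)) = Rational(-757306, 127)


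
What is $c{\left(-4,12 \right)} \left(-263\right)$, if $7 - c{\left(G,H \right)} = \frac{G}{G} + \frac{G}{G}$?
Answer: $-1315$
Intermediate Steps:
$c{\left(G,H \right)} = 5$ ($c{\left(G,H \right)} = 7 - \left(\frac{G}{G} + \frac{G}{G}\right) = 7 - \left(1 + 1\right) = 7 - 2 = 5$)
$c{\left(-4,12 \right)} \left(-263\right) = 5 \left(-263\right) = -1315$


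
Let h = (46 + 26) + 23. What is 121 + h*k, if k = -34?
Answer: -3109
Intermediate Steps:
h = 95 (h = 72 + 23 = 95)
121 + h*k = 121 + 95*(-34) = 121 - 3230 = -3109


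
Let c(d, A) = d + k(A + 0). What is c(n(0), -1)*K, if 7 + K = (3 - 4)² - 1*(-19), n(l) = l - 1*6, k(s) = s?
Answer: -91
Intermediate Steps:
n(l) = -6 + l (n(l) = l - 6 = -6 + l)
c(d, A) = A + d (c(d, A) = d + (A + 0) = d + A = A + d)
K = 13 (K = -7 + ((3 - 4)² - 1*(-19)) = -7 + ((-1)² + 19) = -7 + (1 + 19) = -7 + 20 = 13)
c(n(0), -1)*K = (-1 + (-6 + 0))*13 = (-1 - 6)*13 = -7*13 = -91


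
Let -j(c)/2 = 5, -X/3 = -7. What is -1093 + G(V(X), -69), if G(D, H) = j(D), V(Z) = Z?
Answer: -1103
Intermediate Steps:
X = 21 (X = -3*(-7) = 21)
j(c) = -10 (j(c) = -2*5 = -10)
G(D, H) = -10
-1093 + G(V(X), -69) = -1093 - 10 = -1103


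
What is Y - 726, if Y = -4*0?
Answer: -726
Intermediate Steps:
Y = 0
Y - 726 = 0 - 726 = -726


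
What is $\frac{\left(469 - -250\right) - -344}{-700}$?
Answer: $- \frac{1063}{700} \approx -1.5186$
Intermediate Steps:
$\frac{\left(469 - -250\right) - -344}{-700} = \left(\left(469 + 250\right) + 344\right) \left(- \frac{1}{700}\right) = \left(719 + 344\right) \left(- \frac{1}{700}\right) = 1063 \left(- \frac{1}{700}\right) = - \frac{1063}{700}$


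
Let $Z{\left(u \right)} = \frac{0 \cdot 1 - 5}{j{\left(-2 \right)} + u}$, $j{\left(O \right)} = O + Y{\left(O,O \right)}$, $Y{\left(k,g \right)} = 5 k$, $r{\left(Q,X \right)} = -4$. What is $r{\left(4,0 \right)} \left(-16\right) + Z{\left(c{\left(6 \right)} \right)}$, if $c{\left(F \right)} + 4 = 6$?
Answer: $\frac{129}{2} \approx 64.5$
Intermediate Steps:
$c{\left(F \right)} = 2$ ($c{\left(F \right)} = -4 + 6 = 2$)
$j{\left(O \right)} = 6 O$ ($j{\left(O \right)} = O + 5 O = 6 O$)
$Z{\left(u \right)} = - \frac{5}{-12 + u}$ ($Z{\left(u \right)} = \frac{0 \cdot 1 - 5}{6 \left(-2\right) + u} = \frac{0 - 5}{-12 + u} = - \frac{5}{-12 + u}$)
$r{\left(4,0 \right)} \left(-16\right) + Z{\left(c{\left(6 \right)} \right)} = \left(-4\right) \left(-16\right) - \frac{5}{-12 + 2} = 64 - \frac{5}{-10} = 64 - - \frac{1}{2} = 64 + \frac{1}{2} = \frac{129}{2}$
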